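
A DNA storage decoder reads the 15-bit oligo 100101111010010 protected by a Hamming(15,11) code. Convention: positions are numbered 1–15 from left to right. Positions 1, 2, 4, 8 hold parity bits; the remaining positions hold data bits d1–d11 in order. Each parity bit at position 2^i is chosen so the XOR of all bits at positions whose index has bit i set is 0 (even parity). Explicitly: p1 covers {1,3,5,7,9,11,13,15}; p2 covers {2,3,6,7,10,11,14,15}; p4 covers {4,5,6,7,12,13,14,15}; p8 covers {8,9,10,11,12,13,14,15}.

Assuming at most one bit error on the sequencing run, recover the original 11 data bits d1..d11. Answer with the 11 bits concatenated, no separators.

00111010010

s1 (pos 1,3,5,7,9,11,13,15): 1⊕0⊕0⊕1⊕1⊕1⊕0⊕0 = 0
s2 (pos 2,3,6,7,10,11,14,15): 0⊕0⊕1⊕1⊕0⊕1⊕1⊕0 = 0
s4 (pos 4,5,6,7,12,13,14,15): 1⊕0⊕1⊕1⊕0⊕0⊕1⊕0 = 0
s8 (pos 8,9,10,11,12,13,14,15): 1⊕1⊕0⊕1⊕0⊕0⊕1⊕0 = 0
Syndrome s8…s1 = 0000 → no error.
Read data bits from positions 3,5,6,7,9,10,11,12,13,14,15: 00111010010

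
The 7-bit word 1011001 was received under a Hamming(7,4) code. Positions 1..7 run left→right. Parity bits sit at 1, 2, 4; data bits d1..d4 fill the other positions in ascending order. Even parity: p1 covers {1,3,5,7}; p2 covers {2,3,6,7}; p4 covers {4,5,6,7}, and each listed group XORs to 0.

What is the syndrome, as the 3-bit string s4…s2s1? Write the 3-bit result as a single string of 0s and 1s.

s1 (pos 1,3,5,7): 1⊕1⊕0⊕1 = 1
s2 (pos 2,3,6,7): 0⊕1⊕0⊕1 = 0
s4 (pos 4,5,6,7): 1⊕0⊕0⊕1 = 0
Syndrome s4…s1 = 001 → error at position 1.

001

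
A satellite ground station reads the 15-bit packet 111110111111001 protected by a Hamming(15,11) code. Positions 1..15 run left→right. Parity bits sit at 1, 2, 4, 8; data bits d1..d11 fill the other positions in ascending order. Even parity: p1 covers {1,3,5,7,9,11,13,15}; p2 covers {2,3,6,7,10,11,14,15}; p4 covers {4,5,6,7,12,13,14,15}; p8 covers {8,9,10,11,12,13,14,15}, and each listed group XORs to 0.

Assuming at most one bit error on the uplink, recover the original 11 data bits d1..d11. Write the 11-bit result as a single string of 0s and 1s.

s1 (pos 1,3,5,7,9,11,13,15): 1⊕1⊕1⊕1⊕1⊕1⊕0⊕1 = 1
s2 (pos 2,3,6,7,10,11,14,15): 1⊕1⊕0⊕1⊕1⊕1⊕0⊕1 = 0
s4 (pos 4,5,6,7,12,13,14,15): 1⊕1⊕0⊕1⊕1⊕0⊕0⊕1 = 1
s8 (pos 8,9,10,11,12,13,14,15): 1⊕1⊕1⊕1⊕1⊕0⊕0⊕1 = 0
Syndrome s8…s1 = 0101 → error at position 5.
Flip position 5: 111110111111001 → 111100111111001
Read data bits from positions 3,5,6,7,9,10,11,12,13,14,15: 10011111001

10011111001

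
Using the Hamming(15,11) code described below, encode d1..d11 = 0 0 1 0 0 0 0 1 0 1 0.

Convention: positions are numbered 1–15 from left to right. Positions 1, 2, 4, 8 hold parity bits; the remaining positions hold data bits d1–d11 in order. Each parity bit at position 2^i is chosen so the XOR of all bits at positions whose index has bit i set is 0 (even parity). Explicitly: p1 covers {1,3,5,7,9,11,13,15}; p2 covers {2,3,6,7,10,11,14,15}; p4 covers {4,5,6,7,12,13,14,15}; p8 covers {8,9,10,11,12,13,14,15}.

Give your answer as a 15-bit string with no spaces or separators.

Place data at non-parity positions: p1 p2 0 p4 0 1 0 p8 0 0 0 1 0 1 0
p1 (pos 1,3,5,7,9,11,13,15): XOR of data positions = 0⊕0⊕0⊕0⊕0⊕0⊕0 = 0
p2 (pos 2,3,6,7,10,11,14,15): XOR of data positions = 0⊕1⊕0⊕0⊕0⊕1⊕0 = 0
p4 (pos 4,5,6,7,12,13,14,15): XOR of data positions = 0⊕1⊕0⊕1⊕0⊕1⊕0 = 1
p8 (pos 8,9,10,11,12,13,14,15): XOR of data positions = 0⊕0⊕0⊕1⊕0⊕1⊕0 = 0
Codeword: 000101000001010

000101000001010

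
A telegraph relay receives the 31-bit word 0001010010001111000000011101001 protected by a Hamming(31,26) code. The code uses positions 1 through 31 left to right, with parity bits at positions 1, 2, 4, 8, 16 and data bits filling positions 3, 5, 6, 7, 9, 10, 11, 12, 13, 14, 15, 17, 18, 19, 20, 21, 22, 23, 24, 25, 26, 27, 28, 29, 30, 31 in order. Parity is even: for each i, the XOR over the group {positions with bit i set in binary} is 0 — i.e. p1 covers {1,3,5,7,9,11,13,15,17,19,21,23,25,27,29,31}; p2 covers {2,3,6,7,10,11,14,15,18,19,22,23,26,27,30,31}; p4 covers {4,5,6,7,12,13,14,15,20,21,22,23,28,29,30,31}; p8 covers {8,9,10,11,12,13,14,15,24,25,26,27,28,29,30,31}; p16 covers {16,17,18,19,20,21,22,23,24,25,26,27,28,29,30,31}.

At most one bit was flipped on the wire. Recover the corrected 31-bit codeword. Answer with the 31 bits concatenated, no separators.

0001010010001101000000011101001

s1 (pos 1,3,5,7,9,11,13,15,17,19,21,23,25,27,29,31): 0⊕0⊕0⊕0⊕1⊕0⊕1⊕1⊕0⊕0⊕0⊕0⊕1⊕0⊕0⊕1 = 1
s2 (pos 2,3,6,7,10,11,14,15,18,19,22,23,26,27,30,31): 0⊕0⊕1⊕0⊕0⊕0⊕1⊕1⊕0⊕0⊕0⊕0⊕1⊕0⊕0⊕1 = 1
s4 (pos 4,5,6,7,12,13,14,15,20,21,22,23,28,29,30,31): 1⊕0⊕1⊕0⊕0⊕1⊕1⊕1⊕0⊕0⊕0⊕0⊕1⊕0⊕0⊕1 = 1
s8 (pos 8,9,10,11,12,13,14,15,24,25,26,27,28,29,30,31): 0⊕1⊕0⊕0⊕0⊕1⊕1⊕1⊕1⊕1⊕1⊕0⊕1⊕0⊕0⊕1 = 1
s16 (pos 16,17,18,19,20,21,22,23,24,25,26,27,28,29,30,31): 1⊕0⊕0⊕0⊕0⊕0⊕0⊕0⊕1⊕1⊕1⊕0⊕1⊕0⊕0⊕1 = 0
Syndrome s16…s1 = 01111 → error at position 15.
Flip position 15: 0001010010001111000000011101001 → 0001010010001101000000011101001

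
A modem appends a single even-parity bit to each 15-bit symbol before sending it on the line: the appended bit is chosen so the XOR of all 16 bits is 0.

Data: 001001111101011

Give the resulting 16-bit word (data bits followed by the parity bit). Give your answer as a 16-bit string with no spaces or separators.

0010011111010111

XOR of the 15 data bits: 0⊕0⊕1⊕0⊕0⊕1⊕1⊕1⊕1⊕1⊕0⊕1⊕0⊕1⊕1 = 1
Parity bit = 1 (so all 16 bits XOR to 0).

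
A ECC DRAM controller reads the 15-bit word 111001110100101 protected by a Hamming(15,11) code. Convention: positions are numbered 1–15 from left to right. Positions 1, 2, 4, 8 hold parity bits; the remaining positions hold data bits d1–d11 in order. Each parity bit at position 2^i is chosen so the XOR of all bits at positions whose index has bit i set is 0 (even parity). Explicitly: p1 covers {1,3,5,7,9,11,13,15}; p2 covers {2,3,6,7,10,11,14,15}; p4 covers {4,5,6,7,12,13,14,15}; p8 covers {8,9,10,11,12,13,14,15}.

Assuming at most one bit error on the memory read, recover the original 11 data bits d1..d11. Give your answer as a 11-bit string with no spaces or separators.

10110100101

s1 (pos 1,3,5,7,9,11,13,15): 1⊕1⊕0⊕1⊕0⊕0⊕1⊕1 = 1
s2 (pos 2,3,6,7,10,11,14,15): 1⊕1⊕1⊕1⊕1⊕0⊕0⊕1 = 0
s4 (pos 4,5,6,7,12,13,14,15): 0⊕0⊕1⊕1⊕0⊕1⊕0⊕1 = 0
s8 (pos 8,9,10,11,12,13,14,15): 1⊕0⊕1⊕0⊕0⊕1⊕0⊕1 = 0
Syndrome s8…s1 = 0001 → error at position 1.
Flip position 1: 111001110100101 → 011001110100101
Read data bits from positions 3,5,6,7,9,10,11,12,13,14,15: 10110100101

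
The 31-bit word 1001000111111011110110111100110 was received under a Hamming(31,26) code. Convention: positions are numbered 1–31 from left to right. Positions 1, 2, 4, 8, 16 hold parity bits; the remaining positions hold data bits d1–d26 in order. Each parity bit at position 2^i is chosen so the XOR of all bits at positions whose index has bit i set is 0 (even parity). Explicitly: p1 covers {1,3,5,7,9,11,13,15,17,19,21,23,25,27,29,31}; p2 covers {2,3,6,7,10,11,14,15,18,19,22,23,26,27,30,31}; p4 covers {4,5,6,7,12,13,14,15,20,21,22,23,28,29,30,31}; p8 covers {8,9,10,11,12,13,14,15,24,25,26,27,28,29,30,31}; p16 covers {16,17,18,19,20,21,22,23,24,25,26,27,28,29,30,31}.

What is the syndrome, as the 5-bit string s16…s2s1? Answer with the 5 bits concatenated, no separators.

10110

s1 (pos 1,3,5,7,9,11,13,15,17,19,21,23,25,27,29,31): 1⊕0⊕0⊕0⊕1⊕1⊕1⊕1⊕1⊕0⊕1⊕1⊕1⊕0⊕1⊕0 = 0
s2 (pos 2,3,6,7,10,11,14,15,18,19,22,23,26,27,30,31): 0⊕0⊕0⊕0⊕1⊕1⊕0⊕1⊕1⊕0⊕0⊕1⊕1⊕0⊕1⊕0 = 1
s4 (pos 4,5,6,7,12,13,14,15,20,21,22,23,28,29,30,31): 1⊕0⊕0⊕0⊕1⊕1⊕0⊕1⊕1⊕1⊕0⊕1⊕0⊕1⊕1⊕0 = 1
s8 (pos 8,9,10,11,12,13,14,15,24,25,26,27,28,29,30,31): 1⊕1⊕1⊕1⊕1⊕1⊕0⊕1⊕1⊕1⊕1⊕0⊕0⊕1⊕1⊕0 = 0
s16 (pos 16,17,18,19,20,21,22,23,24,25,26,27,28,29,30,31): 1⊕1⊕1⊕0⊕1⊕1⊕0⊕1⊕1⊕1⊕1⊕0⊕0⊕1⊕1⊕0 = 1
Syndrome s16…s1 = 10110 → error at position 22.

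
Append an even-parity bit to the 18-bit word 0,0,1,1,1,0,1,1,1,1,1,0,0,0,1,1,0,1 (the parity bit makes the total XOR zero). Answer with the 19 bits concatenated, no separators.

XOR of the 18 data bits: 0⊕0⊕1⊕1⊕1⊕0⊕1⊕1⊕1⊕1⊕1⊕0⊕0⊕0⊕1⊕1⊕0⊕1 = 1
Parity bit = 1 (so all 19 bits XOR to 0).

0011101111100011011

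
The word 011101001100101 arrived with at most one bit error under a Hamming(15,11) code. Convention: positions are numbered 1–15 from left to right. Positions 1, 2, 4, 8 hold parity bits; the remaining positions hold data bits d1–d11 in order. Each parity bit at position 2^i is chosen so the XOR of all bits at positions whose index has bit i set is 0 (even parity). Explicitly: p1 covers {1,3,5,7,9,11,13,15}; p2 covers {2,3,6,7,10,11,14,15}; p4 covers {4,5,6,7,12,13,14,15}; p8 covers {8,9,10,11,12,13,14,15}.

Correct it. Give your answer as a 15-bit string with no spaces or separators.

001101001100101

s1 (pos 1,3,5,7,9,11,13,15): 0⊕1⊕0⊕0⊕1⊕0⊕1⊕1 = 0
s2 (pos 2,3,6,7,10,11,14,15): 1⊕1⊕1⊕0⊕1⊕0⊕0⊕1 = 1
s4 (pos 4,5,6,7,12,13,14,15): 1⊕0⊕1⊕0⊕0⊕1⊕0⊕1 = 0
s8 (pos 8,9,10,11,12,13,14,15): 0⊕1⊕1⊕0⊕0⊕1⊕0⊕1 = 0
Syndrome s8…s1 = 0010 → error at position 2.
Flip position 2: 011101001100101 → 001101001100101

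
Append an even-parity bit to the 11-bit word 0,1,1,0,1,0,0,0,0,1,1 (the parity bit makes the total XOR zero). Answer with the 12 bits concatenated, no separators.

XOR of the 11 data bits: 0⊕1⊕1⊕0⊕1⊕0⊕0⊕0⊕0⊕1⊕1 = 1
Parity bit = 1 (so all 12 bits XOR to 0).

011010000111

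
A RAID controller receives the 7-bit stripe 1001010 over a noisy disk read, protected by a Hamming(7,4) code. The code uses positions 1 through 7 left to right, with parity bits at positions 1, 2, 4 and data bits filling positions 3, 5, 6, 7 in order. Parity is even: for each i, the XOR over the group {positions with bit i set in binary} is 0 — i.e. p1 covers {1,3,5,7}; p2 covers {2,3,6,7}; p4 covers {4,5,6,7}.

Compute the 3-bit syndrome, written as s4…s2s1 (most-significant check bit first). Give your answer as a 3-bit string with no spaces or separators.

s1 (pos 1,3,5,7): 1⊕0⊕0⊕0 = 1
s2 (pos 2,3,6,7): 0⊕0⊕1⊕0 = 1
s4 (pos 4,5,6,7): 1⊕0⊕1⊕0 = 0
Syndrome s4…s1 = 011 → error at position 3.

011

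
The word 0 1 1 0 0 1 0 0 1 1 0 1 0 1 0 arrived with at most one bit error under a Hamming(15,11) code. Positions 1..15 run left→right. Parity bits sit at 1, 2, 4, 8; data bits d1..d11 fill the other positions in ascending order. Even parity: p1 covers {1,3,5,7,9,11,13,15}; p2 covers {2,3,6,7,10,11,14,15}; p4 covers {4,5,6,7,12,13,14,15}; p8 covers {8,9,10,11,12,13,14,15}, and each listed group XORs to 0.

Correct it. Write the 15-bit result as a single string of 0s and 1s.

s1 (pos 1,3,5,7,9,11,13,15): 0⊕1⊕0⊕0⊕1⊕0⊕0⊕0 = 0
s2 (pos 2,3,6,7,10,11,14,15): 1⊕1⊕1⊕0⊕1⊕0⊕1⊕0 = 1
s4 (pos 4,5,6,7,12,13,14,15): 0⊕0⊕1⊕0⊕1⊕0⊕1⊕0 = 1
s8 (pos 8,9,10,11,12,13,14,15): 0⊕1⊕1⊕0⊕1⊕0⊕1⊕0 = 0
Syndrome s8…s1 = 0110 → error at position 6.
Flip position 6: 011001001101010 → 011000001101010

011000001101010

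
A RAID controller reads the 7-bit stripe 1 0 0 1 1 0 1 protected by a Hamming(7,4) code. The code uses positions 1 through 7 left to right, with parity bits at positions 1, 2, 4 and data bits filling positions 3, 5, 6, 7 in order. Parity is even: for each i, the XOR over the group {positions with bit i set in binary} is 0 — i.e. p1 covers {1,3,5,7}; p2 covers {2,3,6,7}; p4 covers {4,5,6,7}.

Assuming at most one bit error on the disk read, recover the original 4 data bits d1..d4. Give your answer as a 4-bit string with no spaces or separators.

0100

s1 (pos 1,3,5,7): 1⊕0⊕1⊕1 = 1
s2 (pos 2,3,6,7): 0⊕0⊕0⊕1 = 1
s4 (pos 4,5,6,7): 1⊕1⊕0⊕1 = 1
Syndrome s4…s1 = 111 → error at position 7.
Flip position 7: 1001101 → 1001100
Read data bits from positions 3,5,6,7: 0100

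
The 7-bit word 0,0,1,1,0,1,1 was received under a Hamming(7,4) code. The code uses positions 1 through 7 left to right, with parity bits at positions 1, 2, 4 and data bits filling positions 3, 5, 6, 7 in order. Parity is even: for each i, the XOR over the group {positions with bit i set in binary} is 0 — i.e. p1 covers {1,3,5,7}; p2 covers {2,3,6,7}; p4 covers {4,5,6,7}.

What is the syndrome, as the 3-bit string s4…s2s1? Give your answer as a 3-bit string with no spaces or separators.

110

s1 (pos 1,3,5,7): 0⊕1⊕0⊕1 = 0
s2 (pos 2,3,6,7): 0⊕1⊕1⊕1 = 1
s4 (pos 4,5,6,7): 1⊕0⊕1⊕1 = 1
Syndrome s4…s1 = 110 → error at position 6.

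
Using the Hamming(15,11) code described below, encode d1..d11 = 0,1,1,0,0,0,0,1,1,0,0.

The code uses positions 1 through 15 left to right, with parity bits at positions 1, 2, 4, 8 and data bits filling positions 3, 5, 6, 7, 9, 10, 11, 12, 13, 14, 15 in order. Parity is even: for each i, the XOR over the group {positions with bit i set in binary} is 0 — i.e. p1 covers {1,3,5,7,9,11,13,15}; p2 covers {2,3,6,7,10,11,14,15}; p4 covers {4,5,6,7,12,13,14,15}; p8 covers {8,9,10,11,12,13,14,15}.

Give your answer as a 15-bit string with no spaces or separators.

Place data at non-parity positions: p1 p2 0 p4 1 1 0 p8 0 0 0 1 1 0 0
p1 (pos 1,3,5,7,9,11,13,15): XOR of data positions = 0⊕1⊕0⊕0⊕0⊕1⊕0 = 0
p2 (pos 2,3,6,7,10,11,14,15): XOR of data positions = 0⊕1⊕0⊕0⊕0⊕0⊕0 = 1
p4 (pos 4,5,6,7,12,13,14,15): XOR of data positions = 1⊕1⊕0⊕1⊕1⊕0⊕0 = 0
p8 (pos 8,9,10,11,12,13,14,15): XOR of data positions = 0⊕0⊕0⊕1⊕1⊕0⊕0 = 0
Codeword: 010011000001100

010011000001100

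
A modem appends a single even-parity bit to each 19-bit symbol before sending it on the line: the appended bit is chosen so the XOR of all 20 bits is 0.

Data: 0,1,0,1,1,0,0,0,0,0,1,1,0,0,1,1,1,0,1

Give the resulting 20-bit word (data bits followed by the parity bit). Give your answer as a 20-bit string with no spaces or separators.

XOR of the 19 data bits: 0⊕1⊕0⊕1⊕1⊕0⊕0⊕0⊕0⊕0⊕1⊕1⊕0⊕0⊕1⊕1⊕1⊕0⊕1 = 1
Parity bit = 1 (so all 20 bits XOR to 0).

01011000001100111011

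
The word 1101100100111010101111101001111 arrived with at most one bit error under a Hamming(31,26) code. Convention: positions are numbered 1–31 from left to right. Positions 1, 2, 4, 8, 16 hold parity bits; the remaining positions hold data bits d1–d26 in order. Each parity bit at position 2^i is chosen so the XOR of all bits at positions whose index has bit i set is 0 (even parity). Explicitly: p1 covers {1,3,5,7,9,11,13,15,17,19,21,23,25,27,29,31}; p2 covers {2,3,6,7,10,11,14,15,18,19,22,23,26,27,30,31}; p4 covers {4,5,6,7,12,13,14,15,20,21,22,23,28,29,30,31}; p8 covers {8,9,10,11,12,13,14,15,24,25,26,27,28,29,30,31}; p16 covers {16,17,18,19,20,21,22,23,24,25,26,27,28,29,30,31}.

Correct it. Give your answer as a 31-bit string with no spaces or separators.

s1 (pos 1,3,5,7,9,11,13,15,17,19,21,23,25,27,29,31): 1⊕0⊕1⊕0⊕0⊕1⊕1⊕1⊕1⊕1⊕1⊕1⊕1⊕0⊕1⊕1 = 0
s2 (pos 2,3,6,7,10,11,14,15,18,19,22,23,26,27,30,31): 1⊕0⊕0⊕0⊕0⊕1⊕0⊕1⊕0⊕1⊕1⊕1⊕0⊕0⊕1⊕1 = 0
s4 (pos 4,5,6,7,12,13,14,15,20,21,22,23,28,29,30,31): 1⊕1⊕0⊕0⊕1⊕1⊕0⊕1⊕1⊕1⊕1⊕1⊕1⊕1⊕1⊕1 = 1
s8 (pos 8,9,10,11,12,13,14,15,24,25,26,27,28,29,30,31): 1⊕0⊕0⊕1⊕1⊕1⊕0⊕1⊕0⊕1⊕0⊕0⊕1⊕1⊕1⊕1 = 0
s16 (pos 16,17,18,19,20,21,22,23,24,25,26,27,28,29,30,31): 0⊕1⊕0⊕1⊕1⊕1⊕1⊕1⊕0⊕1⊕0⊕0⊕1⊕1⊕1⊕1 = 1
Syndrome s16…s1 = 10100 → error at position 20.
Flip position 20: 1101100100111010101111101001111 → 1101100100111010101011101001111

1101100100111010101011101001111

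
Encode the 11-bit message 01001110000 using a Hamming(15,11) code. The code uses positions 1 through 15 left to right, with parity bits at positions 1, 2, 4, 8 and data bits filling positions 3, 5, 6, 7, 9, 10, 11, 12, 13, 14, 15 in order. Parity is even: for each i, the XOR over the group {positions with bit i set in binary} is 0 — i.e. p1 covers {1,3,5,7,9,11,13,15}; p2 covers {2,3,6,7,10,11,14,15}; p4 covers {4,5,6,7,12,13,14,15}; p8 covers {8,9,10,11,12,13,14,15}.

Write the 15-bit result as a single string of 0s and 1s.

Place data at non-parity positions: p1 p2 0 p4 1 0 0 p8 1 1 1 0 0 0 0
p1 (pos 1,3,5,7,9,11,13,15): XOR of data positions = 0⊕1⊕0⊕1⊕1⊕0⊕0 = 1
p2 (pos 2,3,6,7,10,11,14,15): XOR of data positions = 0⊕0⊕0⊕1⊕1⊕0⊕0 = 0
p4 (pos 4,5,6,7,12,13,14,15): XOR of data positions = 1⊕0⊕0⊕0⊕0⊕0⊕0 = 1
p8 (pos 8,9,10,11,12,13,14,15): XOR of data positions = 1⊕1⊕1⊕0⊕0⊕0⊕0 = 1
Codeword: 100110011110000

100110011110000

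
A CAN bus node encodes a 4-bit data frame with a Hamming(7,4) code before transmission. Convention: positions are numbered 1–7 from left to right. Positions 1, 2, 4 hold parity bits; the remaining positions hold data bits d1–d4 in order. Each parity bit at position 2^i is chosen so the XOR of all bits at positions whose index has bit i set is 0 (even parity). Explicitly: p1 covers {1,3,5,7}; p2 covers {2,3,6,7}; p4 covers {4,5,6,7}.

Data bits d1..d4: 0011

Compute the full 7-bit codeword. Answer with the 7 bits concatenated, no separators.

1000011

Place data at non-parity positions: p1 p2 0 p4 0 1 1
p1 (pos 1,3,5,7): XOR of data positions = 0⊕0⊕1 = 1
p2 (pos 2,3,6,7): XOR of data positions = 0⊕1⊕1 = 0
p4 (pos 4,5,6,7): XOR of data positions = 0⊕1⊕1 = 0
Codeword: 1000011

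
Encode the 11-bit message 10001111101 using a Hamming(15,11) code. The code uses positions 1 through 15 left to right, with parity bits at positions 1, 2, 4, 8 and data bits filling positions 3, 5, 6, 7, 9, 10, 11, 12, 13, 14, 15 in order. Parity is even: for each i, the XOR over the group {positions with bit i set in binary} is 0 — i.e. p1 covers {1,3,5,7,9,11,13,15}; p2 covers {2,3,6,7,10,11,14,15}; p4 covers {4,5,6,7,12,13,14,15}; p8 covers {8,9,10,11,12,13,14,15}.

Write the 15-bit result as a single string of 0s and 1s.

Place data at non-parity positions: p1 p2 1 p4 0 0 0 p8 1 1 1 1 1 0 1
p1 (pos 1,3,5,7,9,11,13,15): XOR of data positions = 1⊕0⊕0⊕1⊕1⊕1⊕1 = 1
p2 (pos 2,3,6,7,10,11,14,15): XOR of data positions = 1⊕0⊕0⊕1⊕1⊕0⊕1 = 0
p4 (pos 4,5,6,7,12,13,14,15): XOR of data positions = 0⊕0⊕0⊕1⊕1⊕0⊕1 = 1
p8 (pos 8,9,10,11,12,13,14,15): XOR of data positions = 1⊕1⊕1⊕1⊕1⊕0⊕1 = 0
Codeword: 101100001111101

101100001111101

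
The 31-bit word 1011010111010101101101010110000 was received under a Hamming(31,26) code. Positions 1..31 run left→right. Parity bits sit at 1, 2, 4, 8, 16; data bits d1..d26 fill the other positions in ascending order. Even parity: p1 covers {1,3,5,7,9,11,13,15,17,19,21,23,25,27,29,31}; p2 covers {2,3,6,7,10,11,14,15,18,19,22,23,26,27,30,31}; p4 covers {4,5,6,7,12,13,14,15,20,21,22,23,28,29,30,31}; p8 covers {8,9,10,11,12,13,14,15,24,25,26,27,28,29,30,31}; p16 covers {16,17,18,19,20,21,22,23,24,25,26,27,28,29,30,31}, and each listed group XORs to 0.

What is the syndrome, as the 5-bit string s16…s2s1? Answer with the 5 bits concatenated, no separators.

00000

s1 (pos 1,3,5,7,9,11,13,15,17,19,21,23,25,27,29,31): 1⊕1⊕0⊕0⊕1⊕0⊕0⊕0⊕1⊕1⊕0⊕0⊕0⊕1⊕0⊕0 = 0
s2 (pos 2,3,6,7,10,11,14,15,18,19,22,23,26,27,30,31): 0⊕1⊕1⊕0⊕1⊕0⊕1⊕0⊕0⊕1⊕1⊕0⊕1⊕1⊕0⊕0 = 0
s4 (pos 4,5,6,7,12,13,14,15,20,21,22,23,28,29,30,31): 1⊕0⊕1⊕0⊕1⊕0⊕1⊕0⊕1⊕0⊕1⊕0⊕0⊕0⊕0⊕0 = 0
s8 (pos 8,9,10,11,12,13,14,15,24,25,26,27,28,29,30,31): 1⊕1⊕1⊕0⊕1⊕0⊕1⊕0⊕1⊕0⊕1⊕1⊕0⊕0⊕0⊕0 = 0
s16 (pos 16,17,18,19,20,21,22,23,24,25,26,27,28,29,30,31): 1⊕1⊕0⊕1⊕1⊕0⊕1⊕0⊕1⊕0⊕1⊕1⊕0⊕0⊕0⊕0 = 0
Syndrome s16…s1 = 00000 → no error.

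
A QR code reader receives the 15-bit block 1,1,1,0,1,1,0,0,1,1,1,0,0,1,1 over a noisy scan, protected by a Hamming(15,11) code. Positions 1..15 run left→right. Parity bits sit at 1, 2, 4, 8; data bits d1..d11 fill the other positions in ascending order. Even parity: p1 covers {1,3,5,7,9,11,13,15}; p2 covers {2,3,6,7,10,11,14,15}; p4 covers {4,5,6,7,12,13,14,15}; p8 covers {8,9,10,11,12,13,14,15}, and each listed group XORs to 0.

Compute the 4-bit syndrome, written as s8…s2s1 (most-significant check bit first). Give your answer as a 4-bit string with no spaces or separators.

1010

s1 (pos 1,3,5,7,9,11,13,15): 1⊕1⊕1⊕0⊕1⊕1⊕0⊕1 = 0
s2 (pos 2,3,6,7,10,11,14,15): 1⊕1⊕1⊕0⊕1⊕1⊕1⊕1 = 1
s4 (pos 4,5,6,7,12,13,14,15): 0⊕1⊕1⊕0⊕0⊕0⊕1⊕1 = 0
s8 (pos 8,9,10,11,12,13,14,15): 0⊕1⊕1⊕1⊕0⊕0⊕1⊕1 = 1
Syndrome s8…s1 = 1010 → error at position 10.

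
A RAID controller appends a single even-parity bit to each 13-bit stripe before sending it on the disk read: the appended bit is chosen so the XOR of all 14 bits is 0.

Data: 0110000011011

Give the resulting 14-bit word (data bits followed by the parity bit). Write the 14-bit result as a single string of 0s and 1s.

XOR of the 13 data bits: 0⊕1⊕1⊕0⊕0⊕0⊕0⊕0⊕1⊕1⊕0⊕1⊕1 = 0
Parity bit = 0 (so all 14 bits XOR to 0).

01100000110110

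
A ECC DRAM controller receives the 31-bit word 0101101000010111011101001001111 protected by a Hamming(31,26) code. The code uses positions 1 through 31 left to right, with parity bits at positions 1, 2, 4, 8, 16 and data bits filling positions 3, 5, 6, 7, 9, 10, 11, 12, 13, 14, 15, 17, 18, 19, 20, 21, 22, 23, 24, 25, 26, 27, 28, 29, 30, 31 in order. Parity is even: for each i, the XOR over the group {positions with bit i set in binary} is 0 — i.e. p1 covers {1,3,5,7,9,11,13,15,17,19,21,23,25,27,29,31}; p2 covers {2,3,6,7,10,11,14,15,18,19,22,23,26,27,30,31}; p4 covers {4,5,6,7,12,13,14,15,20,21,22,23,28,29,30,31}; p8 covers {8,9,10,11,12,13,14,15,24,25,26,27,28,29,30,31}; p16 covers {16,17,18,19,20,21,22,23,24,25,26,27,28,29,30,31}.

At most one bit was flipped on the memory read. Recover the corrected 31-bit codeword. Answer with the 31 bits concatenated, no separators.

s1 (pos 1,3,5,7,9,11,13,15,17,19,21,23,25,27,29,31): 0⊕0⊕1⊕1⊕0⊕0⊕0⊕1⊕0⊕1⊕0⊕0⊕1⊕0⊕1⊕1 = 1
s2 (pos 2,3,6,7,10,11,14,15,18,19,22,23,26,27,30,31): 1⊕0⊕0⊕1⊕0⊕0⊕1⊕1⊕1⊕1⊕1⊕0⊕0⊕0⊕1⊕1 = 1
s4 (pos 4,5,6,7,12,13,14,15,20,21,22,23,28,29,30,31): 1⊕1⊕0⊕1⊕1⊕0⊕1⊕1⊕1⊕0⊕1⊕0⊕1⊕1⊕1⊕1 = 0
s8 (pos 8,9,10,11,12,13,14,15,24,25,26,27,28,29,30,31): 0⊕0⊕0⊕0⊕1⊕0⊕1⊕1⊕0⊕1⊕0⊕0⊕1⊕1⊕1⊕1 = 0
s16 (pos 16,17,18,19,20,21,22,23,24,25,26,27,28,29,30,31): 1⊕0⊕1⊕1⊕1⊕0⊕1⊕0⊕0⊕1⊕0⊕0⊕1⊕1⊕1⊕1 = 0
Syndrome s16…s1 = 00011 → error at position 3.
Flip position 3: 0101101000010111011101001001111 → 0111101000010111011101001001111

0111101000010111011101001001111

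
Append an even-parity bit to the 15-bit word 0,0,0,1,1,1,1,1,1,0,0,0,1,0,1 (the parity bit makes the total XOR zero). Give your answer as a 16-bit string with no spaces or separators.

XOR of the 15 data bits: 0⊕0⊕0⊕1⊕1⊕1⊕1⊕1⊕1⊕0⊕0⊕0⊕1⊕0⊕1 = 0
Parity bit = 0 (so all 16 bits XOR to 0).

0001111110001010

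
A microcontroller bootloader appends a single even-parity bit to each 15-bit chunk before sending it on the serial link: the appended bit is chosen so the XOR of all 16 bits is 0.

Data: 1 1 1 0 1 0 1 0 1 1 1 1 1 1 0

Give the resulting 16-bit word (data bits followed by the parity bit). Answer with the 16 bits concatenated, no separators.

XOR of the 15 data bits: 1⊕1⊕1⊕0⊕1⊕0⊕1⊕0⊕1⊕1⊕1⊕1⊕1⊕1⊕0 = 1
Parity bit = 1 (so all 16 bits XOR to 0).

1110101011111101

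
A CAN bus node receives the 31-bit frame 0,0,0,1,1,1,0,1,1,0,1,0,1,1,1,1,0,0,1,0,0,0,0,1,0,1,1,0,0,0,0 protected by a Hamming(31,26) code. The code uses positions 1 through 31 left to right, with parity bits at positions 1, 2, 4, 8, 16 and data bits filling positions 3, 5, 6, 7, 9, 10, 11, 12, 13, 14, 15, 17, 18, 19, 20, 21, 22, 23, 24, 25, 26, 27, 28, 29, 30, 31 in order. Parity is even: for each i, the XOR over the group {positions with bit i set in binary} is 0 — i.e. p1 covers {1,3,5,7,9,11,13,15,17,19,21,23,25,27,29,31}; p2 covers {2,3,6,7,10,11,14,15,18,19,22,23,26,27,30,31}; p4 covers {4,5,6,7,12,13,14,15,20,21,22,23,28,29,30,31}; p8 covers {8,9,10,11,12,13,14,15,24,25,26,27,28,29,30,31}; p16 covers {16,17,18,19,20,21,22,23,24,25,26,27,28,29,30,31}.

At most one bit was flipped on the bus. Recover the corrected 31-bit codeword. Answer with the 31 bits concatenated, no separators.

s1 (pos 1,3,5,7,9,11,13,15,17,19,21,23,25,27,29,31): 0⊕0⊕1⊕0⊕1⊕1⊕1⊕1⊕0⊕1⊕0⊕0⊕0⊕1⊕0⊕0 = 1
s2 (pos 2,3,6,7,10,11,14,15,18,19,22,23,26,27,30,31): 0⊕0⊕1⊕0⊕0⊕1⊕1⊕1⊕0⊕1⊕0⊕0⊕1⊕1⊕0⊕0 = 1
s4 (pos 4,5,6,7,12,13,14,15,20,21,22,23,28,29,30,31): 1⊕1⊕1⊕0⊕0⊕1⊕1⊕1⊕0⊕0⊕0⊕0⊕0⊕0⊕0⊕0 = 0
s8 (pos 8,9,10,11,12,13,14,15,24,25,26,27,28,29,30,31): 1⊕1⊕0⊕1⊕0⊕1⊕1⊕1⊕1⊕0⊕1⊕1⊕0⊕0⊕0⊕0 = 1
s16 (pos 16,17,18,19,20,21,22,23,24,25,26,27,28,29,30,31): 1⊕0⊕0⊕1⊕0⊕0⊕0⊕0⊕1⊕0⊕1⊕1⊕0⊕0⊕0⊕0 = 1
Syndrome s16…s1 = 11011 → error at position 27.
Flip position 27: 0001110110101111001000010110000 → 0001110110101111001000010100000

0001110110101111001000010100000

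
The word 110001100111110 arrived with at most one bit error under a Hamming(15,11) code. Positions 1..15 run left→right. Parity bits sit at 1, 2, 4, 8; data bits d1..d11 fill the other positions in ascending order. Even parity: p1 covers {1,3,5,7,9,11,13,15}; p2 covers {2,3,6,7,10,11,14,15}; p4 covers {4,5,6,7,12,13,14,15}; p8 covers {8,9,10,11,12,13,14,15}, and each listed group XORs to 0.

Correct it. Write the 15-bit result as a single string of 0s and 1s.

110001100110110

s1 (pos 1,3,5,7,9,11,13,15): 1⊕0⊕0⊕1⊕0⊕1⊕1⊕0 = 0
s2 (pos 2,3,6,7,10,11,14,15): 1⊕0⊕1⊕1⊕1⊕1⊕1⊕0 = 0
s4 (pos 4,5,6,7,12,13,14,15): 0⊕0⊕1⊕1⊕1⊕1⊕1⊕0 = 1
s8 (pos 8,9,10,11,12,13,14,15): 0⊕0⊕1⊕1⊕1⊕1⊕1⊕0 = 1
Syndrome s8…s1 = 1100 → error at position 12.
Flip position 12: 110001100111110 → 110001100110110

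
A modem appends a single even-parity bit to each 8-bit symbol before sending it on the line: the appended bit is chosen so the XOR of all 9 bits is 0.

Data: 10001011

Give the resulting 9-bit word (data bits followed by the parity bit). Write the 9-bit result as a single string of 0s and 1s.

XOR of the 8 data bits: 1⊕0⊕0⊕0⊕1⊕0⊕1⊕1 = 0
Parity bit = 0 (so all 9 bits XOR to 0).

100010110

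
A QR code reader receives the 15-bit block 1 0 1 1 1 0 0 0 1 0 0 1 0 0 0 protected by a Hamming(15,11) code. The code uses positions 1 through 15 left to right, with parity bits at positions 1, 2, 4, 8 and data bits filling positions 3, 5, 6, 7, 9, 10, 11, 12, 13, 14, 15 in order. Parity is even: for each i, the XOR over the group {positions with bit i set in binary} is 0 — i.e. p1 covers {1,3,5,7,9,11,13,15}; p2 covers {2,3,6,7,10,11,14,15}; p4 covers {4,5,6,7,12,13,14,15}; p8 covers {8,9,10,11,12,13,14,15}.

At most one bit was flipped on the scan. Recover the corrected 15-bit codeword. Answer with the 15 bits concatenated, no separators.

101111001001000

s1 (pos 1,3,5,7,9,11,13,15): 1⊕1⊕1⊕0⊕1⊕0⊕0⊕0 = 0
s2 (pos 2,3,6,7,10,11,14,15): 0⊕1⊕0⊕0⊕0⊕0⊕0⊕0 = 1
s4 (pos 4,5,6,7,12,13,14,15): 1⊕1⊕0⊕0⊕1⊕0⊕0⊕0 = 1
s8 (pos 8,9,10,11,12,13,14,15): 0⊕1⊕0⊕0⊕1⊕0⊕0⊕0 = 0
Syndrome s8…s1 = 0110 → error at position 6.
Flip position 6: 101110001001000 → 101111001001000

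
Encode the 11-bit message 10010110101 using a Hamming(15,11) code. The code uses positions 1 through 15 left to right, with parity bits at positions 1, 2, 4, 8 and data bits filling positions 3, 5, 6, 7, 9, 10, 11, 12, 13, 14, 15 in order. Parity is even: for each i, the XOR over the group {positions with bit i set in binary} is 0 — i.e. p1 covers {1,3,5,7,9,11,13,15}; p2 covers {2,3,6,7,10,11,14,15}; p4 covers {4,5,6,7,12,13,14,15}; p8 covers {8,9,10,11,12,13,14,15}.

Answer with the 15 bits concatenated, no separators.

Place data at non-parity positions: p1 p2 1 p4 0 0 1 p8 0 1 1 0 1 0 1
p1 (pos 1,3,5,7,9,11,13,15): XOR of data positions = 1⊕0⊕1⊕0⊕1⊕1⊕1 = 1
p2 (pos 2,3,6,7,10,11,14,15): XOR of data positions = 1⊕0⊕1⊕1⊕1⊕0⊕1 = 1
p4 (pos 4,5,6,7,12,13,14,15): XOR of data positions = 0⊕0⊕1⊕0⊕1⊕0⊕1 = 1
p8 (pos 8,9,10,11,12,13,14,15): XOR of data positions = 0⊕1⊕1⊕0⊕1⊕0⊕1 = 0
Codeword: 111100100110101

111100100110101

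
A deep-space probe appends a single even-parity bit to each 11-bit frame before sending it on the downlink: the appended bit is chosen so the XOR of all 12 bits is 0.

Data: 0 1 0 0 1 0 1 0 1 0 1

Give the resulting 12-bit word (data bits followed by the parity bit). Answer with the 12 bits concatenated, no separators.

010010101011

XOR of the 11 data bits: 0⊕1⊕0⊕0⊕1⊕0⊕1⊕0⊕1⊕0⊕1 = 1
Parity bit = 1 (so all 12 bits XOR to 0).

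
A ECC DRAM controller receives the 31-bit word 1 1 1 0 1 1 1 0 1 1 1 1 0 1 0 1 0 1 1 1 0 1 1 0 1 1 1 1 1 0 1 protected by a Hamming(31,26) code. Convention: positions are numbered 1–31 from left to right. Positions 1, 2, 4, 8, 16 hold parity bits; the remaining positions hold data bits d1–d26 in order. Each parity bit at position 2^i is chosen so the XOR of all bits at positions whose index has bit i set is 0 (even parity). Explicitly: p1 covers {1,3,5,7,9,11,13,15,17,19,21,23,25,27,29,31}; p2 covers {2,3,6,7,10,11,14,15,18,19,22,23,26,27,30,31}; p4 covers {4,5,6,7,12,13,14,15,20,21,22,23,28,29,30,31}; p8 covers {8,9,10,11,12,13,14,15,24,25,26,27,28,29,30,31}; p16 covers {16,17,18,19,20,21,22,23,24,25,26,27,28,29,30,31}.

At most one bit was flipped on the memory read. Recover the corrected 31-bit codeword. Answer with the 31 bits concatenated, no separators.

s1 (pos 1,3,5,7,9,11,13,15,17,19,21,23,25,27,29,31): 1⊕1⊕1⊕1⊕1⊕1⊕0⊕0⊕0⊕1⊕0⊕1⊕1⊕1⊕1⊕1 = 0
s2 (pos 2,3,6,7,10,11,14,15,18,19,22,23,26,27,30,31): 1⊕1⊕1⊕1⊕1⊕1⊕1⊕0⊕1⊕1⊕1⊕1⊕1⊕1⊕0⊕1 = 0
s4 (pos 4,5,6,7,12,13,14,15,20,21,22,23,28,29,30,31): 0⊕1⊕1⊕1⊕1⊕0⊕1⊕0⊕1⊕0⊕1⊕1⊕1⊕1⊕0⊕1 = 1
s8 (pos 8,9,10,11,12,13,14,15,24,25,26,27,28,29,30,31): 0⊕1⊕1⊕1⊕1⊕0⊕1⊕0⊕0⊕1⊕1⊕1⊕1⊕1⊕0⊕1 = 1
s16 (pos 16,17,18,19,20,21,22,23,24,25,26,27,28,29,30,31): 1⊕0⊕1⊕1⊕1⊕0⊕1⊕1⊕0⊕1⊕1⊕1⊕1⊕1⊕0⊕1 = 0
Syndrome s16…s1 = 01100 → error at position 12.
Flip position 12: 1110111011110101011101101111101 → 1110111011100101011101101111101

1110111011100101011101101111101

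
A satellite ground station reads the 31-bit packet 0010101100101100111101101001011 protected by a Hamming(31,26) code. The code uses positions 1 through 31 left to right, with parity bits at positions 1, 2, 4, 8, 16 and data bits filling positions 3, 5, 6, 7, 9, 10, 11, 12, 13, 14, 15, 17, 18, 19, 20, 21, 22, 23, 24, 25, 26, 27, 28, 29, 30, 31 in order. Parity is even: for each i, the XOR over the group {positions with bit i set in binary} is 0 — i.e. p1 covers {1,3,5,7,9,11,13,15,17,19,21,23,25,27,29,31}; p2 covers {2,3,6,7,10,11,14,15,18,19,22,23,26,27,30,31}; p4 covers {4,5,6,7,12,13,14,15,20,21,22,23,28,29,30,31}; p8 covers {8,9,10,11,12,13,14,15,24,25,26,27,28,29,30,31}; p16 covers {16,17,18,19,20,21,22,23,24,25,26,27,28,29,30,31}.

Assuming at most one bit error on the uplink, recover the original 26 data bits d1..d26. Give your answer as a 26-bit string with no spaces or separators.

11010010110111101101001011

s1 (pos 1,3,5,7,9,11,13,15,17,19,21,23,25,27,29,31): 0⊕1⊕1⊕1⊕0⊕1⊕1⊕0⊕1⊕1⊕0⊕1⊕1⊕0⊕0⊕1 = 0
s2 (pos 2,3,6,7,10,11,14,15,18,19,22,23,26,27,30,31): 0⊕1⊕0⊕1⊕0⊕1⊕1⊕0⊕1⊕1⊕1⊕1⊕0⊕0⊕1⊕1 = 0
s4 (pos 4,5,6,7,12,13,14,15,20,21,22,23,28,29,30,31): 0⊕1⊕0⊕1⊕0⊕1⊕1⊕0⊕1⊕0⊕1⊕1⊕1⊕0⊕1⊕1 = 0
s8 (pos 8,9,10,11,12,13,14,15,24,25,26,27,28,29,30,31): 1⊕0⊕0⊕1⊕0⊕1⊕1⊕0⊕0⊕1⊕0⊕0⊕1⊕0⊕1⊕1 = 0
s16 (pos 16,17,18,19,20,21,22,23,24,25,26,27,28,29,30,31): 0⊕1⊕1⊕1⊕1⊕0⊕1⊕1⊕0⊕1⊕0⊕0⊕1⊕0⊕1⊕1 = 0
Syndrome s16…s1 = 00000 → no error.
Read data bits from positions 3,5,6,7,9,10,11,12,13,14,15,17,18,19,20,21,22,23,24,25,26,27,28,29,30,31: 11010010110111101101001011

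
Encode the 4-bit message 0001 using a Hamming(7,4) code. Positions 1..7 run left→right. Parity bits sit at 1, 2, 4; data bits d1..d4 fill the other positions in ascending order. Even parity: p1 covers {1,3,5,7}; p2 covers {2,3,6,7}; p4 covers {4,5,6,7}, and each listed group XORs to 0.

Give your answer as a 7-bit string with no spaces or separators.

Place data at non-parity positions: p1 p2 0 p4 0 0 1
p1 (pos 1,3,5,7): XOR of data positions = 0⊕0⊕1 = 1
p2 (pos 2,3,6,7): XOR of data positions = 0⊕0⊕1 = 1
p4 (pos 4,5,6,7): XOR of data positions = 0⊕0⊕1 = 1
Codeword: 1101001

1101001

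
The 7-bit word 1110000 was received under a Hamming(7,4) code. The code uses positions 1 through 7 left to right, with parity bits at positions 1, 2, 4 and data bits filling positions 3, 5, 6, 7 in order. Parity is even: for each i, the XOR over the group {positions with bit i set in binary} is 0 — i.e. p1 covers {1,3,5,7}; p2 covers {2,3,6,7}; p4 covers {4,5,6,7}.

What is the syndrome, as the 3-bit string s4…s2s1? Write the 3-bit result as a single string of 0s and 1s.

s1 (pos 1,3,5,7): 1⊕1⊕0⊕0 = 0
s2 (pos 2,3,6,7): 1⊕1⊕0⊕0 = 0
s4 (pos 4,5,6,7): 0⊕0⊕0⊕0 = 0
Syndrome s4…s1 = 000 → no error.

000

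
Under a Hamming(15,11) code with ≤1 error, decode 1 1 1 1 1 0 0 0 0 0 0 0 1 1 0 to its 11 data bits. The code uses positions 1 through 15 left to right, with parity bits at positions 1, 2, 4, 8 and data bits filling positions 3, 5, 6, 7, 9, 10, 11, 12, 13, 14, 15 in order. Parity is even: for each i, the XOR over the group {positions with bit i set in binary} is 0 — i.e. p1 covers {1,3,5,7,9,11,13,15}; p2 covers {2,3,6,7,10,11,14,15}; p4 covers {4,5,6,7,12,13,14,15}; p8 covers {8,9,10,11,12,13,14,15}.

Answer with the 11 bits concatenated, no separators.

11000000110

s1 (pos 1,3,5,7,9,11,13,15): 1⊕1⊕1⊕0⊕0⊕0⊕1⊕0 = 0
s2 (pos 2,3,6,7,10,11,14,15): 1⊕1⊕0⊕0⊕0⊕0⊕1⊕0 = 1
s4 (pos 4,5,6,7,12,13,14,15): 1⊕1⊕0⊕0⊕0⊕1⊕1⊕0 = 0
s8 (pos 8,9,10,11,12,13,14,15): 0⊕0⊕0⊕0⊕0⊕1⊕1⊕0 = 0
Syndrome s8…s1 = 0010 → error at position 2.
Flip position 2: 111110000000110 → 101110000000110
Read data bits from positions 3,5,6,7,9,10,11,12,13,14,15: 11000000110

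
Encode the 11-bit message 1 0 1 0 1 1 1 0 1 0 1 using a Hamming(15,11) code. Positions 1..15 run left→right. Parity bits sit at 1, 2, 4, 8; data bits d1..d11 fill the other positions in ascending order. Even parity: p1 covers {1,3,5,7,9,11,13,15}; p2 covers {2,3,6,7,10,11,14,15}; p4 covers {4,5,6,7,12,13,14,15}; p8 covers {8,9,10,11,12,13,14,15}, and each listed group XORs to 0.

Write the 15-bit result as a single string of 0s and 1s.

111101011110101

Place data at non-parity positions: p1 p2 1 p4 0 1 0 p8 1 1 1 0 1 0 1
p1 (pos 1,3,5,7,9,11,13,15): XOR of data positions = 1⊕0⊕0⊕1⊕1⊕1⊕1 = 1
p2 (pos 2,3,6,7,10,11,14,15): XOR of data positions = 1⊕1⊕0⊕1⊕1⊕0⊕1 = 1
p4 (pos 4,5,6,7,12,13,14,15): XOR of data positions = 0⊕1⊕0⊕0⊕1⊕0⊕1 = 1
p8 (pos 8,9,10,11,12,13,14,15): XOR of data positions = 1⊕1⊕1⊕0⊕1⊕0⊕1 = 1
Codeword: 111101011110101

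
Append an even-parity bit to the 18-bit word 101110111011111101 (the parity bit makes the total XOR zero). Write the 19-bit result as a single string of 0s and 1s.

XOR of the 18 data bits: 1⊕0⊕1⊕1⊕1⊕0⊕1⊕1⊕1⊕0⊕1⊕1⊕1⊕1⊕1⊕1⊕0⊕1 = 0
Parity bit = 0 (so all 19 bits XOR to 0).

1011101110111111010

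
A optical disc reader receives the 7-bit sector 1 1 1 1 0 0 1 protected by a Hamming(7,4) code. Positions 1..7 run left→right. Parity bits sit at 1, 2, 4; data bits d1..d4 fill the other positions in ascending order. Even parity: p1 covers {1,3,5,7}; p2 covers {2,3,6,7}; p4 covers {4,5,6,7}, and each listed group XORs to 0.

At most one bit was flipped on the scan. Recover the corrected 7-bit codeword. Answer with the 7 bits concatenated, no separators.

s1 (pos 1,3,5,7): 1⊕1⊕0⊕1 = 1
s2 (pos 2,3,6,7): 1⊕1⊕0⊕1 = 1
s4 (pos 4,5,6,7): 1⊕0⊕0⊕1 = 0
Syndrome s4…s1 = 011 → error at position 3.
Flip position 3: 1111001 → 1101001

1101001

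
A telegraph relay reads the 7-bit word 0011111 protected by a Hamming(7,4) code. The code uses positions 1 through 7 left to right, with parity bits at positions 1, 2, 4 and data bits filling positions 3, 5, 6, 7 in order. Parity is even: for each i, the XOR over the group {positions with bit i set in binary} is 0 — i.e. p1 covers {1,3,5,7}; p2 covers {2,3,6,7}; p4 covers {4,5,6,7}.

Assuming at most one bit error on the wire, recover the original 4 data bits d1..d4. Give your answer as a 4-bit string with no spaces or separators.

0111

s1 (pos 1,3,5,7): 0⊕1⊕1⊕1 = 1
s2 (pos 2,3,6,7): 0⊕1⊕1⊕1 = 1
s4 (pos 4,5,6,7): 1⊕1⊕1⊕1 = 0
Syndrome s4…s1 = 011 → error at position 3.
Flip position 3: 0011111 → 0001111
Read data bits from positions 3,5,6,7: 0111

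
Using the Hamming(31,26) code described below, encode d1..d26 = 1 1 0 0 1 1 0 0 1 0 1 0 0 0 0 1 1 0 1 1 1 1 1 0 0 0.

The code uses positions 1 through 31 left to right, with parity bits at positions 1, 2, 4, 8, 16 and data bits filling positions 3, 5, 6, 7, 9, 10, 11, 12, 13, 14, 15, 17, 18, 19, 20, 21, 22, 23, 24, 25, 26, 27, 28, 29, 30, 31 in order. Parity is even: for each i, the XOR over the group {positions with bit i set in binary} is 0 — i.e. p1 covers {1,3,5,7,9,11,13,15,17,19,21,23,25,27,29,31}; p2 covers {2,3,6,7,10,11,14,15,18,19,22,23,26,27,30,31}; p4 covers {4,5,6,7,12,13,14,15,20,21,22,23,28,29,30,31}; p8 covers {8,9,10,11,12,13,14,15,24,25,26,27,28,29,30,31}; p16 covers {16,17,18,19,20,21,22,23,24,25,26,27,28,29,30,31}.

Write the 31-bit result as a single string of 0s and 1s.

0010100111001011000011011111000

Place data at non-parity positions: p1 p2 1 p4 1 0 0 p8 1 1 0 0 1 0 1 p16 0 0 0 0 1 1 0 1 1 1 1 1 0 0 0
p1 (pos 1,3,5,7,9,11,13,15,17,19,21,23,25,27,29,31): XOR of data positions = 1⊕1⊕0⊕1⊕0⊕1⊕1⊕0⊕0⊕1⊕0⊕1⊕1⊕0⊕0 = 0
p2 (pos 2,3,6,7,10,11,14,15,18,19,22,23,26,27,30,31): XOR of data positions = 1⊕0⊕0⊕1⊕0⊕0⊕1⊕0⊕0⊕1⊕0⊕1⊕1⊕0⊕0 = 0
p4 (pos 4,5,6,7,12,13,14,15,20,21,22,23,28,29,30,31): XOR of data positions = 1⊕0⊕0⊕0⊕1⊕0⊕1⊕0⊕1⊕1⊕0⊕1⊕0⊕0⊕0 = 0
p8 (pos 8,9,10,11,12,13,14,15,24,25,26,27,28,29,30,31): XOR of data positions = 1⊕1⊕0⊕0⊕1⊕0⊕1⊕1⊕1⊕1⊕1⊕1⊕0⊕0⊕0 = 1
p16 (pos 16,17,18,19,20,21,22,23,24,25,26,27,28,29,30,31): XOR of data positions = 0⊕0⊕0⊕0⊕1⊕1⊕0⊕1⊕1⊕1⊕1⊕1⊕0⊕0⊕0 = 1
Codeword: 0010100111001011000011011111000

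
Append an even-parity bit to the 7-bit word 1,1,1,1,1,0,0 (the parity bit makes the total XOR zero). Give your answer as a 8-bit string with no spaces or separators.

XOR of the 7 data bits: 1⊕1⊕1⊕1⊕1⊕0⊕0 = 1
Parity bit = 1 (so all 8 bits XOR to 0).

11111001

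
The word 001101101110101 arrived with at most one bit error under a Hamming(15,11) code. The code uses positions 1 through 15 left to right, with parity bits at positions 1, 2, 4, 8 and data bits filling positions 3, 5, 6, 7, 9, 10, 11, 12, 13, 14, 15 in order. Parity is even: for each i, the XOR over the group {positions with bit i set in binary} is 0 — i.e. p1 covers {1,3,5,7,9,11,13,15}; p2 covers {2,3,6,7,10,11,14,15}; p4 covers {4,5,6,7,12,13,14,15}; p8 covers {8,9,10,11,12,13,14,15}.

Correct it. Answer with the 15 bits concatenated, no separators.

001101101111101

s1 (pos 1,3,5,7,9,11,13,15): 0⊕1⊕0⊕1⊕1⊕1⊕1⊕1 = 0
s2 (pos 2,3,6,7,10,11,14,15): 0⊕1⊕1⊕1⊕1⊕1⊕0⊕1 = 0
s4 (pos 4,5,6,7,12,13,14,15): 1⊕0⊕1⊕1⊕0⊕1⊕0⊕1 = 1
s8 (pos 8,9,10,11,12,13,14,15): 0⊕1⊕1⊕1⊕0⊕1⊕0⊕1 = 1
Syndrome s8…s1 = 1100 → error at position 12.
Flip position 12: 001101101110101 → 001101101111101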